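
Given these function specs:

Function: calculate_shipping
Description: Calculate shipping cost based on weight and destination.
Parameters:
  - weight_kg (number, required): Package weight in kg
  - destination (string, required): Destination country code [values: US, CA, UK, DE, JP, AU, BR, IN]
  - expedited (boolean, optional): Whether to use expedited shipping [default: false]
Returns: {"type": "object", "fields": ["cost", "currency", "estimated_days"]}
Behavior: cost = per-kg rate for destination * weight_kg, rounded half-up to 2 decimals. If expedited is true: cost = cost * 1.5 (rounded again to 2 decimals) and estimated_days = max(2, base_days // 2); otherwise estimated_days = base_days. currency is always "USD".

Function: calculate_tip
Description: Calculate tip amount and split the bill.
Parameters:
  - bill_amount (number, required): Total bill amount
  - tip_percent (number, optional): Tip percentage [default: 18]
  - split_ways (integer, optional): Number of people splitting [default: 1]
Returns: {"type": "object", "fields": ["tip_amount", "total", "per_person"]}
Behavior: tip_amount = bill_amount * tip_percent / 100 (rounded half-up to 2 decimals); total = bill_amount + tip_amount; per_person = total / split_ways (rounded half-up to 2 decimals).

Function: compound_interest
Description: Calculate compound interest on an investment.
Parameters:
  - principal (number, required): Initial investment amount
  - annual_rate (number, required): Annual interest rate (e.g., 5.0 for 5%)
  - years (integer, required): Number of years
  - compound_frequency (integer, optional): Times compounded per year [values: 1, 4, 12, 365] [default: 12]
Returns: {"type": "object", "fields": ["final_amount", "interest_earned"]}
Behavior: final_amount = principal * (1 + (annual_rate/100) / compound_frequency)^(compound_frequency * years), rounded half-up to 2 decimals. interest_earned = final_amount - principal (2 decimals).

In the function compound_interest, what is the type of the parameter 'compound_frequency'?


The compound_interest spec declares:
  - compound_frequency (integer, optional): Times compounded per year [values: 1, 4, 12, 365] [default: 12]
Type:
integer


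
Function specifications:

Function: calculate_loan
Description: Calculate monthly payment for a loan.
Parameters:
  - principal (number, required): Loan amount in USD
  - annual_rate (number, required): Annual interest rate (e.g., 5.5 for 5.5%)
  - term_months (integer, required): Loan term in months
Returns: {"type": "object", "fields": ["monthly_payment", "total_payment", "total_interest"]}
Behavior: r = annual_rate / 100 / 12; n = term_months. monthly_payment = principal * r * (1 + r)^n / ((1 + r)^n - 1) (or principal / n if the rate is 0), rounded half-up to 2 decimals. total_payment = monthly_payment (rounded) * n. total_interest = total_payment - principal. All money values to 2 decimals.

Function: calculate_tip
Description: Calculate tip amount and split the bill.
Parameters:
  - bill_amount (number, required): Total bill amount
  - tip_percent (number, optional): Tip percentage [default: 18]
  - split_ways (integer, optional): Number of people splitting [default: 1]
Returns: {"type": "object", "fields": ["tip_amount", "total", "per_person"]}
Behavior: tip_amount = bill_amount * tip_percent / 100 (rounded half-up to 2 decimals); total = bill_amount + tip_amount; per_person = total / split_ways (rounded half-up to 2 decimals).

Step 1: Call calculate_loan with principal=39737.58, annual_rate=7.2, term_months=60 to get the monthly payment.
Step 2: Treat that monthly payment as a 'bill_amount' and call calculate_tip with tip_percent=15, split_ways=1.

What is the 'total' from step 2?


Step 1: calculate_loan(principal=39737.58, annual_rate=7.2, term_months=60)
  r = 7.2 / 100 / 12 = 0.006 (keep full precision)
  (1 + r)^60 = 1.43178841
  monthly_payment = 39737.58 * 0.006 * 1.43178841 / (1.43178841 - 1) = 790.606765 -> 790.61
  total_payment = 790.61 * 60 = 47436.60
  total_interest = 47436.60 - 39737.58 = 7699.02
  -> monthly_payment = 790.61
Step 2: calculate_tip(bill_amount=790.61, tip_percent=15, split_ways=1)
  tip_amount = 790.61 * 15/100 = 118.5915 -> 118.59
  total = 790.61 + 118.59 = 909.20
  per_person = 909.20 / 1 = 909.2 -> 909.20
  -> total = 909.20
$909.20


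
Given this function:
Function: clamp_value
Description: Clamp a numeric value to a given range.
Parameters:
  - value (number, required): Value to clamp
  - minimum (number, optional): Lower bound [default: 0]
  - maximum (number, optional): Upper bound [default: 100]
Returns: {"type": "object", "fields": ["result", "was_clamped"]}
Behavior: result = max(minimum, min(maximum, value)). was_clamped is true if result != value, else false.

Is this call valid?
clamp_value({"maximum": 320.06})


Checking required parameters...
Missing required parameter: value
Invalid - missing required parameter 'value'


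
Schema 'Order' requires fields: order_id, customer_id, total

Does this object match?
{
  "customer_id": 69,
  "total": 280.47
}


Checking required fields...
Missing: order_id
Invalid - missing required field 'order_id'


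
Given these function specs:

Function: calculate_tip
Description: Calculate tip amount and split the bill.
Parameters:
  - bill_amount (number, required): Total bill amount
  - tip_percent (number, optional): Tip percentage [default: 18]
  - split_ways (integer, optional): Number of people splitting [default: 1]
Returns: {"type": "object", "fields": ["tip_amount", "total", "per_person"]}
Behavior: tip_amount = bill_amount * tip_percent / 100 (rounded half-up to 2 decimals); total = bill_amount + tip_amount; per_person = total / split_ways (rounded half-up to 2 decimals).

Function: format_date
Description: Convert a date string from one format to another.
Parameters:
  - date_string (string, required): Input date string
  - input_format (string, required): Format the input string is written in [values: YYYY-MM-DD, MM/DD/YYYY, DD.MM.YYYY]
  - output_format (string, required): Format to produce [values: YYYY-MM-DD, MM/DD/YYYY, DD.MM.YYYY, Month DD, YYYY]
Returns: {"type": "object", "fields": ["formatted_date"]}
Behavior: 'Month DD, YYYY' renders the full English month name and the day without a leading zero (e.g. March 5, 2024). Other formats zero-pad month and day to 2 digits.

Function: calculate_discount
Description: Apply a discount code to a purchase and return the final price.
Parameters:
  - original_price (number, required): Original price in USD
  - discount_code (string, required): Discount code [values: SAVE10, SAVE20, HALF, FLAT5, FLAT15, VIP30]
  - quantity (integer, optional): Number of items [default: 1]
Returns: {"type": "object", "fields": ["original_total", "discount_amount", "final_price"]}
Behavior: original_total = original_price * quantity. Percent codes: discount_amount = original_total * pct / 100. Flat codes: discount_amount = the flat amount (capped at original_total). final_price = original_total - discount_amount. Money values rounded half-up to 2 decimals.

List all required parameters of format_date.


Parameters of format_date and their required/optional flag:
  date_string: required
  input_format: required
  output_format: required
date_string, input_format, output_format


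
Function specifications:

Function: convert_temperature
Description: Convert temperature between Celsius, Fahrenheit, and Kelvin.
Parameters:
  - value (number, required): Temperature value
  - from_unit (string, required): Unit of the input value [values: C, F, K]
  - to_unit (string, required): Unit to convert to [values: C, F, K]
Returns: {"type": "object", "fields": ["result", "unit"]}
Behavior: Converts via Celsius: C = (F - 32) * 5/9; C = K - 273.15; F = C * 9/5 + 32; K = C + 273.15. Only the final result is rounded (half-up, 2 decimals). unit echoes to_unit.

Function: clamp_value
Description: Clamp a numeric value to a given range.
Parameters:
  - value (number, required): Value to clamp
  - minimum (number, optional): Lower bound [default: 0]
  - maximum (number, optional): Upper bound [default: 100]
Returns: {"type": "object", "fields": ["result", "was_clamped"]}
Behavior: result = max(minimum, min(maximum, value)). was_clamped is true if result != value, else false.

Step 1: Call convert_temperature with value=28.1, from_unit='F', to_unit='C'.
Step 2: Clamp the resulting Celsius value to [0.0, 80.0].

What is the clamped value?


Step 1: convert_temperature(value=28.1, from_unit=F, to_unit=C)
  To C: (28.1 - 32) * 5/9 = -2.166667
  Target is C: -2.166667
  Round to 2 decimals: -2.17
  -> result = -2.17 C
Step 2: clamp_value(value=-2.17, minimum=0.0, maximum=80.0)
  result = max(0.0, min(80.0, -2.17)) = max(0.0, -2.17) = 0.0
  was_clamped = (0.0 != -2.17) = true
  -> result = 0.0
0.0


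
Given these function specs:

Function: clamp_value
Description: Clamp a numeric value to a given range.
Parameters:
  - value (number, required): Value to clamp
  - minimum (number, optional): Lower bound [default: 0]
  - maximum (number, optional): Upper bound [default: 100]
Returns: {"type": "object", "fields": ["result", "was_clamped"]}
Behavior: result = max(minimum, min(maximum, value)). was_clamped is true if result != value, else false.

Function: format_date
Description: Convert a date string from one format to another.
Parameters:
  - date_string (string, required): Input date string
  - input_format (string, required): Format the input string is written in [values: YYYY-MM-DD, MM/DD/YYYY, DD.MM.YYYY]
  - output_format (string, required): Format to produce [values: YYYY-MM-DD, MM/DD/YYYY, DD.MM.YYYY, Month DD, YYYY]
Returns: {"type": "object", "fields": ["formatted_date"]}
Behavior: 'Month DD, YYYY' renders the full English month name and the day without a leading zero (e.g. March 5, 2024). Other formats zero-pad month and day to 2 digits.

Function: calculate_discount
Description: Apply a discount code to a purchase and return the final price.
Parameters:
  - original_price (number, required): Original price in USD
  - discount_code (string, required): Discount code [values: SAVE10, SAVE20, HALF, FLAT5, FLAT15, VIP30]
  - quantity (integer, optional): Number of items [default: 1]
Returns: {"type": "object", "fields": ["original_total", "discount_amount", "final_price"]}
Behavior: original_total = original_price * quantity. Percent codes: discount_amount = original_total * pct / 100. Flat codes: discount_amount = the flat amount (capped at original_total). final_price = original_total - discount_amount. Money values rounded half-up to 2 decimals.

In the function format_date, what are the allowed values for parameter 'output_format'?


The format_date spec declares:
  - output_format (string, required): Format to produce [values: YYYY-MM-DD, MM/DD/YYYY, DD.MM.YYYY, Month DD, YYYY]
Allowed values:
YYYY-MM-DD, MM/DD/YYYY, DD.MM.YYYY, Month DD, YYYY


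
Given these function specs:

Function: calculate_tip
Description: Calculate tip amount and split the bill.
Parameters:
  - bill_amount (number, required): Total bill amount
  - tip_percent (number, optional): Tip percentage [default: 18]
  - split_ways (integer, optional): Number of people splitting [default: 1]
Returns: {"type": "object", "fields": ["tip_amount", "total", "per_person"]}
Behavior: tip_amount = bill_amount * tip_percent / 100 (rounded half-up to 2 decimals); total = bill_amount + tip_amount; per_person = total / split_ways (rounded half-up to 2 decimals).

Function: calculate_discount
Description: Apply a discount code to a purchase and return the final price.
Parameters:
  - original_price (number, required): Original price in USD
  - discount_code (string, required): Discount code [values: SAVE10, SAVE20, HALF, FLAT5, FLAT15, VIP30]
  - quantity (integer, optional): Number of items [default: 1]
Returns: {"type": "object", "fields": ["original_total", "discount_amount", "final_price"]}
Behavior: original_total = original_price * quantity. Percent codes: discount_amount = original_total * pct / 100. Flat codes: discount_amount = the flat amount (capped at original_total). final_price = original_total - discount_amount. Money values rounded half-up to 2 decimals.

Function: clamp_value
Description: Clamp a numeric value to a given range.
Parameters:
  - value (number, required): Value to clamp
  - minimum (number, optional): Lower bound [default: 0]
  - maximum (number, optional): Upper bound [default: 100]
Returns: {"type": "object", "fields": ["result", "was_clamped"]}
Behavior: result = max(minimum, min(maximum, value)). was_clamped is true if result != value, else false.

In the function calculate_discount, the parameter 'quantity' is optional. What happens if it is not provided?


The calculate_discount spec declares:
  - quantity (integer, optional): Number of items [default: 1]
It defaults to 1


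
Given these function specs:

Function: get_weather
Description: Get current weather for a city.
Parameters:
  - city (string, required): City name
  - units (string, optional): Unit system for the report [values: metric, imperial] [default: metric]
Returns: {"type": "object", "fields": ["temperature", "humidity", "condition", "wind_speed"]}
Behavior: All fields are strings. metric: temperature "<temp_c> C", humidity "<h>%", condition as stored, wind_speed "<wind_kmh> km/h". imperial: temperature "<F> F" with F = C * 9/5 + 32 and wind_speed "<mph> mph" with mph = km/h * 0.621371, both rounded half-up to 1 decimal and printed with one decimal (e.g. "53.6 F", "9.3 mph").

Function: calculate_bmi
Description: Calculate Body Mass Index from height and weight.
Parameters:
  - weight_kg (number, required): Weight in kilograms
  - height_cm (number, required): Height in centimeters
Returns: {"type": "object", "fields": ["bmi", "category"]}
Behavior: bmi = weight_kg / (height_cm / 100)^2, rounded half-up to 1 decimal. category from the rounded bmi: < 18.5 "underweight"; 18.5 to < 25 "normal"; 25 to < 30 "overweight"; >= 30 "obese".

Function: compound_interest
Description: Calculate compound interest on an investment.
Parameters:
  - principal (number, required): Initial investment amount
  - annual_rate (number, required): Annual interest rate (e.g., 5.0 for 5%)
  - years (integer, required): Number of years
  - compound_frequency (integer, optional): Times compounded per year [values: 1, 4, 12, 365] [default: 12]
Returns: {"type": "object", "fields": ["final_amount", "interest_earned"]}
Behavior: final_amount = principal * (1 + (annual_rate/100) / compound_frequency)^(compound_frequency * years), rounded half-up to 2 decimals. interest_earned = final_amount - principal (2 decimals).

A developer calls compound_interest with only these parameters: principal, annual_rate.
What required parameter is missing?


Required parameters: principal, annual_rate, years
Provided: principal, annual_rate
Missing: years
years


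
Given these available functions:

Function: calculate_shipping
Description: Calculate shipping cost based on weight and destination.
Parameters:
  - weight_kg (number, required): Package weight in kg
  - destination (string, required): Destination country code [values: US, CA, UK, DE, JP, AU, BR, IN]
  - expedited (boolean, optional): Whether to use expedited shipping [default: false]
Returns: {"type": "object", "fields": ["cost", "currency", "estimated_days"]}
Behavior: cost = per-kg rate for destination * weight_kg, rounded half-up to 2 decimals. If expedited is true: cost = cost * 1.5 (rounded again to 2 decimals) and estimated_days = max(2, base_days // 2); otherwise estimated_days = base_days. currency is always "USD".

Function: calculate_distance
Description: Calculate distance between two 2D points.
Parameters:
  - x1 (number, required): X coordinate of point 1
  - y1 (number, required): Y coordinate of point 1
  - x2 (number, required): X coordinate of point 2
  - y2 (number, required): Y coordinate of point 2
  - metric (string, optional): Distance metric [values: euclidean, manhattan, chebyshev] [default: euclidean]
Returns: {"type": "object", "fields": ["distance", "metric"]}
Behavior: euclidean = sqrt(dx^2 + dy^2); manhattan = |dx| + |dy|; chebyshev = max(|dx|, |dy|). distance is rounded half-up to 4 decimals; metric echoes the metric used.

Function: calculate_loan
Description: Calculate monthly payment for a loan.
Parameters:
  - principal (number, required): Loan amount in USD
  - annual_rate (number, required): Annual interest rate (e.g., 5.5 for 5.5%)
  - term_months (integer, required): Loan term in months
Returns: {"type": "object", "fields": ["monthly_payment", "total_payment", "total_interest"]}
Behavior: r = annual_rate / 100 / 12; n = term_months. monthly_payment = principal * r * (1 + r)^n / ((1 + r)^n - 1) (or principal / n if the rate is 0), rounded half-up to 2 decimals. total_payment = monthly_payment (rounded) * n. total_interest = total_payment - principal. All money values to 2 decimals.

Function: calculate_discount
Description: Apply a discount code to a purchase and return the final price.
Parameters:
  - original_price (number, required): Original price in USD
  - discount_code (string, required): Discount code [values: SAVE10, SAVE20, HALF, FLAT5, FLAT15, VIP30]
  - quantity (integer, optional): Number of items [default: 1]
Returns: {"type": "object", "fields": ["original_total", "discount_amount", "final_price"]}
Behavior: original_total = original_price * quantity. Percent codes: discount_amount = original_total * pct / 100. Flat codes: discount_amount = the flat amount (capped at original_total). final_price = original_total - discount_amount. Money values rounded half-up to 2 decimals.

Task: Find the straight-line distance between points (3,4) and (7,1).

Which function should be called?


The task needs a function whose description is: Calculate distance between two 2D points.
calculate_distance


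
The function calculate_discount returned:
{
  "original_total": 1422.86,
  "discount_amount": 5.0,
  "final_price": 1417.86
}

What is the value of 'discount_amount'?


5.0


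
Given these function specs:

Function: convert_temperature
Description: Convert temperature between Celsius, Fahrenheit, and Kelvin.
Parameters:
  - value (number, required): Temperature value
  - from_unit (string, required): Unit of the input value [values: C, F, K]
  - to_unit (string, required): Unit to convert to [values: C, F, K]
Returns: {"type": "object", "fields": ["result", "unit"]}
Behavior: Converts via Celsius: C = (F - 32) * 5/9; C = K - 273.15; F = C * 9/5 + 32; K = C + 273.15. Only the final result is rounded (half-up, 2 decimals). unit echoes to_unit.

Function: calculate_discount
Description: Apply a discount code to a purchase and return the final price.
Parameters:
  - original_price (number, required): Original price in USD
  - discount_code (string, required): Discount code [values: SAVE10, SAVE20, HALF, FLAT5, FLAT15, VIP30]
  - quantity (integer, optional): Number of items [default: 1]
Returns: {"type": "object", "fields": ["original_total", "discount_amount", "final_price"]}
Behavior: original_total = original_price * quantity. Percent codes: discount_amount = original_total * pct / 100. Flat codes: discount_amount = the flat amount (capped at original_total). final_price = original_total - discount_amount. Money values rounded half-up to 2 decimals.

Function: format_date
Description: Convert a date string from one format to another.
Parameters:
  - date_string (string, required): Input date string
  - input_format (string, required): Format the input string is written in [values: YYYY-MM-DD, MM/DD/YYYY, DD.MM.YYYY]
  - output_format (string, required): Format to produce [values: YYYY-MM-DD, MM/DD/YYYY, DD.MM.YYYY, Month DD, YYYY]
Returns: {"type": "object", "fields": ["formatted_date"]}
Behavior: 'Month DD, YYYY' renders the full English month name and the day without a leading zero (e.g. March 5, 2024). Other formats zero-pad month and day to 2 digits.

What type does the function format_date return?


The format_date spec declares Returns: {"type": "object", "fields": ["formatted_date"]}
Type:
object


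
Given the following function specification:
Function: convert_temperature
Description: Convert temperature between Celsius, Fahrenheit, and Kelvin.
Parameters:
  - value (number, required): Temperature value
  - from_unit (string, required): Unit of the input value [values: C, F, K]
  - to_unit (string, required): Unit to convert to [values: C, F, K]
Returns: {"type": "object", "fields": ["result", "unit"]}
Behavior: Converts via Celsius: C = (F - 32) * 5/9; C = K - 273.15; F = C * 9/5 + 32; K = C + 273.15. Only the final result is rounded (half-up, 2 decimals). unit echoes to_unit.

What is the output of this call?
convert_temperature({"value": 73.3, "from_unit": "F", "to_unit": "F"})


To C: (73.3 - 32) * 5/9 = 22.944444
To F: 22.944444 * 9/5 + 32 = 73.3
Round to 2 decimals: 73.3
Output:
{"result": 73.3, "unit": "F"}


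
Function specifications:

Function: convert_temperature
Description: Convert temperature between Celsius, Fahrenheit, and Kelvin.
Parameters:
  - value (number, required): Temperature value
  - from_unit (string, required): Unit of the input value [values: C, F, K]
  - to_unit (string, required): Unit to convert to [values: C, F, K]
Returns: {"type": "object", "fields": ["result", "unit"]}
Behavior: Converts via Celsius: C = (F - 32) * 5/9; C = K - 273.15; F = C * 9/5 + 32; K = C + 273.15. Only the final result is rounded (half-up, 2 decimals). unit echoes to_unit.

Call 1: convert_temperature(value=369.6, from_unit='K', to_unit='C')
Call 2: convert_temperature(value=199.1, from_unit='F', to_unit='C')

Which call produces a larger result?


Call 1:
  To C: 369.6 - 273.15 = 96.45
  Target is C: 96.45
  Round to 2 decimals: 96.45
  -> 96.45 C
Call 2:
  To C: (199.1 - 32) * 5/9 = 92.833333
  Target is C: 92.833333
  Round to 2 decimals: 92.83
  -> 92.83 C
Call 1 (96.45 C)


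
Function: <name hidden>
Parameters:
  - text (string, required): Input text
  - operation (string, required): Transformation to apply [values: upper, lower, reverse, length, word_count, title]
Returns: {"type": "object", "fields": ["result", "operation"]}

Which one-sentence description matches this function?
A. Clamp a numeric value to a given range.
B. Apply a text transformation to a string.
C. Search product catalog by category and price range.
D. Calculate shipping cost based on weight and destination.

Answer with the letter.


Parameters text, operation and return ["result", "operation"] fit: Apply a text transformation to a string.
B


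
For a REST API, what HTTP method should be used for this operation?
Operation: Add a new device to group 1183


GET = read, POST = create, PUT = update/replace, DELETE = remove
This operation is a create.
POST


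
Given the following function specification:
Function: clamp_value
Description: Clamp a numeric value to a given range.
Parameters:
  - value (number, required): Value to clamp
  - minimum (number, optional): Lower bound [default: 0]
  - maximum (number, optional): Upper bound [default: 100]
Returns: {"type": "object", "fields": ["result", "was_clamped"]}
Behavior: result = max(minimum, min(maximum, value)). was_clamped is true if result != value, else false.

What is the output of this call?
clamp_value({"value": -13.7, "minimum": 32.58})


Defaults applied: maximum=100
result = max(32.58, min(100, -13.7)) = max(32.58, -13.7) = 32.58
was_clamped = (32.58 != -13.7) = true
Output:
{"result": 32.58, "was_clamped": true}


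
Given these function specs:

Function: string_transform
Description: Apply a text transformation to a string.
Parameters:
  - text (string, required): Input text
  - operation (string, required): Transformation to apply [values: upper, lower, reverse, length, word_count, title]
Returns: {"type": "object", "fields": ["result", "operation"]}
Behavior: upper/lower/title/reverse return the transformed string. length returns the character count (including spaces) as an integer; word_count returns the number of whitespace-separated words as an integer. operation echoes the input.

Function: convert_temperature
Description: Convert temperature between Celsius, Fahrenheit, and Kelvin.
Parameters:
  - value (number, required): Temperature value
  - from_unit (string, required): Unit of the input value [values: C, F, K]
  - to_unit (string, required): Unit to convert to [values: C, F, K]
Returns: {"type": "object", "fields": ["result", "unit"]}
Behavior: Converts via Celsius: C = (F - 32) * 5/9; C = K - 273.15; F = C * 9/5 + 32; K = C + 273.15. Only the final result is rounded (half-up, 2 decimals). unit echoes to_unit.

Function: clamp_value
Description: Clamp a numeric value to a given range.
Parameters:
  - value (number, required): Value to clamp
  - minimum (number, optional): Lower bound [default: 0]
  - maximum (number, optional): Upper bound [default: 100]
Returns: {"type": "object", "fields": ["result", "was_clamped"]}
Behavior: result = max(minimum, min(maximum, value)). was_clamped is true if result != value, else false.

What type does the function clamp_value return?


The clamp_value spec declares Returns: {"type": "object", "fields": ["result", "was_clamped"]}
Type:
object


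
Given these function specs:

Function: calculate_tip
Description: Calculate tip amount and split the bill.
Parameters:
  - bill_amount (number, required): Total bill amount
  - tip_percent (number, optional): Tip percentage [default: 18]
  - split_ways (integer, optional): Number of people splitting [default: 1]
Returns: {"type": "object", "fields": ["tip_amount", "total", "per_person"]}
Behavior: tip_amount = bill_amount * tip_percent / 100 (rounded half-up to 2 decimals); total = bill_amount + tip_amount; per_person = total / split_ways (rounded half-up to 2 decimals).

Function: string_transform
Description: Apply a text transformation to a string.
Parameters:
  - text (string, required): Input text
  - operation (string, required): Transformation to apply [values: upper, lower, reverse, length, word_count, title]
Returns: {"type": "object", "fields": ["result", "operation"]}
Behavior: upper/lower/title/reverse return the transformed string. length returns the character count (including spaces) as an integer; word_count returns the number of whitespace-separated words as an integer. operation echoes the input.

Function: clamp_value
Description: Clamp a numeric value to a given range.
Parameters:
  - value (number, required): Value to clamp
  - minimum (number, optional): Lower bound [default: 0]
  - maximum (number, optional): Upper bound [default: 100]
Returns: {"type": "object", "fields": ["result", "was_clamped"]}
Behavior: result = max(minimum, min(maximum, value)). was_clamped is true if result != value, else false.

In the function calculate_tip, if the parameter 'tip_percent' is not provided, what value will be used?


The calculate_tip spec declares:
  - tip_percent (number, optional): Tip percentage [default: 18]
Default:
18


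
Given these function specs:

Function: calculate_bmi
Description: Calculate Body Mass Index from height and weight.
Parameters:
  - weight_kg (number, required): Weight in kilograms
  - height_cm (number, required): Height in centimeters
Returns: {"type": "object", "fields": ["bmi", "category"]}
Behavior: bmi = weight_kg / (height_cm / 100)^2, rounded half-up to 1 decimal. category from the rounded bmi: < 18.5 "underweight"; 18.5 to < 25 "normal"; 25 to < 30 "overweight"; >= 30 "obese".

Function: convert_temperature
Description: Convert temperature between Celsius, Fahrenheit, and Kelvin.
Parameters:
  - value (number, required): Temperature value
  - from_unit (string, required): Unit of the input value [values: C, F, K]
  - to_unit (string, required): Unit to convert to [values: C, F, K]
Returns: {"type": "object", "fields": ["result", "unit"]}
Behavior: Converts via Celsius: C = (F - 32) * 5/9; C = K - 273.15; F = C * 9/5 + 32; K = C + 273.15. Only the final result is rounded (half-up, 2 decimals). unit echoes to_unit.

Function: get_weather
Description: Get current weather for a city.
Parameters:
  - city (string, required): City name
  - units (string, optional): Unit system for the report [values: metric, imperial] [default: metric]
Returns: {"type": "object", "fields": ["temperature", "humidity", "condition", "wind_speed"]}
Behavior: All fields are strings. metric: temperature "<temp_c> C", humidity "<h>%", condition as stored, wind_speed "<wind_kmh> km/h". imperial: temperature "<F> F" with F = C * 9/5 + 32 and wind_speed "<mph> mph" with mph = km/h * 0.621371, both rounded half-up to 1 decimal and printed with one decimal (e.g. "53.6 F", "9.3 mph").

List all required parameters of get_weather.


Parameters of get_weather and their required/optional flag:
  city: required
  units: optional
city


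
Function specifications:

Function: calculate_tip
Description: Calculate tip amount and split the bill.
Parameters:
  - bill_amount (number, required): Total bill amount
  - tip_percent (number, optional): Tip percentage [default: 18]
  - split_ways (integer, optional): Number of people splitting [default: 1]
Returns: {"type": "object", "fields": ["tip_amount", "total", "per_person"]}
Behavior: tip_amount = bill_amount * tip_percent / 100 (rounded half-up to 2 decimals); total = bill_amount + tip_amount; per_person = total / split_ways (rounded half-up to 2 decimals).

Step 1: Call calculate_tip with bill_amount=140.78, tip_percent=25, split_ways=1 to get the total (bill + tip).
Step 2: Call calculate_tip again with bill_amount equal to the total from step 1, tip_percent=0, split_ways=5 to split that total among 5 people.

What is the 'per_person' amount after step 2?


Step 1: calculate_tip(bill_amount=140.78, tip_percent=25, split_ways=1)
  tip_amount = 140.78 * 25/100 = 35.195 -> 35.20
  total = 140.78 + 35.20 = 175.98
  per_person = 175.98 / 1 = 175.98 -> 175.98
  -> total = 175.98
Step 2: calculate_tip(bill_amount=175.98, tip_percent=0, split_ways=5)
  tip_amount = 175.98 * 0/100 = 0 -> 0.00
  total = 175.98 + 0.00 = 175.98
  per_person = 175.98 / 5 = 35.196 -> 35.20
  -> per_person = 35.20
$35.20


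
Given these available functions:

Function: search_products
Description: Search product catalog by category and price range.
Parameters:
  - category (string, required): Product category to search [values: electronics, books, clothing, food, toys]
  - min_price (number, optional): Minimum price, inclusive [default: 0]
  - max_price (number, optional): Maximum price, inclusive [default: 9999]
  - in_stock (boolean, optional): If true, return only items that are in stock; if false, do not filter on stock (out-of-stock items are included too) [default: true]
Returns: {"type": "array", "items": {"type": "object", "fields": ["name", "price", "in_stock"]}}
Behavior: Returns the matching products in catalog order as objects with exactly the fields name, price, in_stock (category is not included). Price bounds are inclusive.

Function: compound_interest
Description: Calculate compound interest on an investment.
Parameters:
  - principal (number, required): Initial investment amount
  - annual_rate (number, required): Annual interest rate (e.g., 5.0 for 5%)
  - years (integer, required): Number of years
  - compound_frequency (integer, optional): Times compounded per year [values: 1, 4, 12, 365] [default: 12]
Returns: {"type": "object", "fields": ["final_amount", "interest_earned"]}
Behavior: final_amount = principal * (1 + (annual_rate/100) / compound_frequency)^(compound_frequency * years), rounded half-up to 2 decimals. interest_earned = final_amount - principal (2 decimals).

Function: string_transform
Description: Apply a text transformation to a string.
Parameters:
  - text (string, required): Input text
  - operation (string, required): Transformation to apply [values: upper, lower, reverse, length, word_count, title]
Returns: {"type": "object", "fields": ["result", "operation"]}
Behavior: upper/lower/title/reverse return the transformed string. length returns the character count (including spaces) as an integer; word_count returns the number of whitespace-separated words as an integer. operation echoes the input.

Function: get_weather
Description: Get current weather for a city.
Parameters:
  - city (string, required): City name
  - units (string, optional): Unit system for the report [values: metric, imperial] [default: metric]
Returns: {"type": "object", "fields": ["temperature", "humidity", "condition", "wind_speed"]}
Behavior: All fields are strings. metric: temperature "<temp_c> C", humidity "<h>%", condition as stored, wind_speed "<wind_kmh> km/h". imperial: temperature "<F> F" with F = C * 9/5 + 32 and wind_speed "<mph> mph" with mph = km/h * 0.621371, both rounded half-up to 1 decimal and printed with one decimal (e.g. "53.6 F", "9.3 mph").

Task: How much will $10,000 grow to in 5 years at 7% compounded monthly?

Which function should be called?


The task needs a function whose description is: Calculate compound interest on an investment.
compound_interest


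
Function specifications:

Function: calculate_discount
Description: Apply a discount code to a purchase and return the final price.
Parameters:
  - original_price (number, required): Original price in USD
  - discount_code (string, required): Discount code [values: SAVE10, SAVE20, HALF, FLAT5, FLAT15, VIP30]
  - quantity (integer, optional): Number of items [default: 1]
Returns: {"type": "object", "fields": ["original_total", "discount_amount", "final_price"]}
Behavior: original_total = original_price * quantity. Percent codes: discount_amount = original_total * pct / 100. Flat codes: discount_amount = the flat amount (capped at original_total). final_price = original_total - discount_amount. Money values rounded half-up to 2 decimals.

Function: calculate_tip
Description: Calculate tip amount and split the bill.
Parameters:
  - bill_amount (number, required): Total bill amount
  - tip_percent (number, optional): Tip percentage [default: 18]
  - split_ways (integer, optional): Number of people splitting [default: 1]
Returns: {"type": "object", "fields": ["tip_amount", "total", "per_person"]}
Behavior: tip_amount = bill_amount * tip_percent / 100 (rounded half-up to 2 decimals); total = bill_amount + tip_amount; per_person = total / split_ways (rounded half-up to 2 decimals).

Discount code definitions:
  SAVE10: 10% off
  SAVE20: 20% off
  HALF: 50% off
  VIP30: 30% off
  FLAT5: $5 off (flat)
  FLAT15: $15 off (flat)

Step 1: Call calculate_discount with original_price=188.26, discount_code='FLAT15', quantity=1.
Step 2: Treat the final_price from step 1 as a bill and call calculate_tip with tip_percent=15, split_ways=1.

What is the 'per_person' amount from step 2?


Step 1: calculate_discount(original_price=188.26, discount_code=FLAT15, quantity=1)
  original_total = 188.26 * 1 = 188.26
  FLAT15 = $15 flat: discount_amount = min(15.00, 188.26) = 15.00
  final_price = 188.26 - 15.00 = 173.26
  -> final_price = 173.26
Step 2: calculate_tip(bill_amount=173.26, tip_percent=15, split_ways=1)
  tip_amount = 173.26 * 15/100 = 25.989 -> 25.99
  total = 173.26 + 25.99 = 199.25
  per_person = 199.25 / 1 = 199.25 -> 199.25
  -> per_person = 199.25
$199.25


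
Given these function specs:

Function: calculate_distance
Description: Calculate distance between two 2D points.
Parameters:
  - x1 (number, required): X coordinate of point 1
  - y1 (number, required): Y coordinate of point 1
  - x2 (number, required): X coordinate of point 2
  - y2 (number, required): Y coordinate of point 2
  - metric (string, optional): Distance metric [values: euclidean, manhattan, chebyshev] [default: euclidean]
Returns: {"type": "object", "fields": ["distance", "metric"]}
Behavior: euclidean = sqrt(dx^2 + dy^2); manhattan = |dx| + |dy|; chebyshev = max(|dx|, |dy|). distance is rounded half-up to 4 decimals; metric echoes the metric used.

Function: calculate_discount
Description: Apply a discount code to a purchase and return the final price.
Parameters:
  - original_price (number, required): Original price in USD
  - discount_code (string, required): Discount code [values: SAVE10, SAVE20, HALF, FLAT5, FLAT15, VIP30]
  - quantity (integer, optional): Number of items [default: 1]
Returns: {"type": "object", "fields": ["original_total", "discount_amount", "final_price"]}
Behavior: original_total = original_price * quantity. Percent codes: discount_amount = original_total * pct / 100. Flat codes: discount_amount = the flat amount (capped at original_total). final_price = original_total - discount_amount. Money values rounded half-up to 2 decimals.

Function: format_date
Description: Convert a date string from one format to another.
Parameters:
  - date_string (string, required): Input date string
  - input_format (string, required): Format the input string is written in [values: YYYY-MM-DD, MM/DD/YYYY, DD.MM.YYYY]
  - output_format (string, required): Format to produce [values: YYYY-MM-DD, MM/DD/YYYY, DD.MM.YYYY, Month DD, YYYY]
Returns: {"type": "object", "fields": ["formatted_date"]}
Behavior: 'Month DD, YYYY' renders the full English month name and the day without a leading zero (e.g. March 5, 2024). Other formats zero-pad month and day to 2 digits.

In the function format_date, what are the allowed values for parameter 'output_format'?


The format_date spec declares:
  - output_format (string, required): Format to produce [values: YYYY-MM-DD, MM/DD/YYYY, DD.MM.YYYY, Month DD, YYYY]
Allowed values:
YYYY-MM-DD, MM/DD/YYYY, DD.MM.YYYY, Month DD, YYYY


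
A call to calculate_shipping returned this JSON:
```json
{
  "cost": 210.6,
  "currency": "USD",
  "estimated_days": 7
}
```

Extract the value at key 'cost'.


210.6


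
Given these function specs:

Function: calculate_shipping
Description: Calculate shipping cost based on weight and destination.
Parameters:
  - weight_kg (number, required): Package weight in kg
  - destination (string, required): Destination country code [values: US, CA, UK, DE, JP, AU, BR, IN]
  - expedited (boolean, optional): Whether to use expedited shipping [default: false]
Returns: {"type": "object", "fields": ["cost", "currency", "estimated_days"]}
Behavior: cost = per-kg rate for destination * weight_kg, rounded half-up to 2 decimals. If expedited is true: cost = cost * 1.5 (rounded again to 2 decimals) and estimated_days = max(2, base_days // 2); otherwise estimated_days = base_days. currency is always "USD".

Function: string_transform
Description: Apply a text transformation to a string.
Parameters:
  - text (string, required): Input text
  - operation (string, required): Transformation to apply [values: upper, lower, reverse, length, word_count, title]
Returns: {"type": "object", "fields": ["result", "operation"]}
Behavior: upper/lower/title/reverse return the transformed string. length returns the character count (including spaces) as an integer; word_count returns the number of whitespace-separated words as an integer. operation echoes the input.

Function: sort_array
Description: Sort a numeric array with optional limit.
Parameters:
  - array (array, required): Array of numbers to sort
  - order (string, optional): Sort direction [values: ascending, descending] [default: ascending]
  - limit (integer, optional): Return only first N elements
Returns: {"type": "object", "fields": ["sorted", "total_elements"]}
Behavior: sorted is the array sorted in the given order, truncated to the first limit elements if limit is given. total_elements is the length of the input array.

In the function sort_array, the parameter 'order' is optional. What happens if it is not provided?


The sort_array spec declares:
  - order (string, optional): Sort direction [values: ascending, descending] [default: ascending]
It defaults to ascending


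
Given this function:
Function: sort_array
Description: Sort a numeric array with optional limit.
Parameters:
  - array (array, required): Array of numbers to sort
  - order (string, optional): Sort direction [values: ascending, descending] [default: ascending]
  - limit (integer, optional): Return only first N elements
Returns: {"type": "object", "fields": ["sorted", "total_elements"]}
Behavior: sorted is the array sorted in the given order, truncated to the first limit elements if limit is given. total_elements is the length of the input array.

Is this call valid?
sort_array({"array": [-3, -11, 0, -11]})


Checking all required parameters present and types match... All valid.
Valid
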